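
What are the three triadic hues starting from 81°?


Triadic: equally spaced at 120° intervals
H1 = 81°
H2 = (81 + 120) mod 360 = 201°
H3 = (81 + 240) mod 360 = 321°
Triadic = 81°, 201°, 321°


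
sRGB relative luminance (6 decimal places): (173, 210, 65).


Linearize each channel (sRGB transfer function): c = v/255; c_lin = c/12.92 if c ≤ 0.04045, else ((c+0.055)/1.055)^2.4
  R: 173/255 ≈ 0.678431 > 0.04045 → ((0.678431+0.055)/1.055)^2.4 ≈ 0.417885
  G: 210/255 ≈ 0.823529 > 0.04045 → ((0.823529+0.055)/1.055)^2.4 ≈ 0.644480
  B: 65/255 ≈ 0.254902 > 0.04045 → ((0.254902+0.055)/1.055)^2.4 ≈ 0.052861
R_lin = 0.417885, G_lin = 0.644480, B_lin = 0.052861
L = 0.2126×R + 0.7152×G + 0.0722×B
L = 0.2126×0.417885 + 0.7152×0.644480 + 0.0722×0.052861
L ≈ 0.553591


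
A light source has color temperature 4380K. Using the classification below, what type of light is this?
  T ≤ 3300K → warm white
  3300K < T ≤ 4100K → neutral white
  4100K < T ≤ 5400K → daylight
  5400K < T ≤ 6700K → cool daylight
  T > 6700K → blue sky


Temperature: 4380K
4100K < 4380K ≤ 5400K → daylight
Classification: daylight


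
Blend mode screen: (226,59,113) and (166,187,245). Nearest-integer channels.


Screen: C = 255 - (255-A)×(255-B)/255, rounded to nearest integer
R: 255 - (255-226)×(255-166)/255 = 255 - 2581/255 ≈ 255 - 10.122 = 244.878 → 245
G: 255 - (255-59)×(255-187)/255 = 255 - 13328/255 ≈ 255 - 52.267 = 202.733 → 203
B: 255 - (255-113)×(255-245)/255 = 255 - 1420/255 ≈ 255 - 5.569 = 249.431 → 249
= RGB(245, 203, 249)


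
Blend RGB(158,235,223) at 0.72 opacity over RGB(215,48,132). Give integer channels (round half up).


C = α×F + (1-α)×B, with 1-α = 0.28
R: 0.72×158 + 0.28×215 = 113.76 + 60.20 = 173.96 → 174
G: 0.72×235 + 0.28×48 = 169.20 + 13.44 = 182.64 → 183
B: 0.72×223 + 0.28×132 = 160.56 + 36.96 = 197.52 → 198
= RGB(174, 183, 198)


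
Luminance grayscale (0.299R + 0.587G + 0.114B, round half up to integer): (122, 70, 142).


Gray = 0.299×R + 0.587×G + 0.114×B
Gray = 0.299×122 + 0.587×70 + 0.114×142
Gray = 36.478 + 41.090 + 16.188
Gray = 93.756 → round half up → 94
Gray = 94


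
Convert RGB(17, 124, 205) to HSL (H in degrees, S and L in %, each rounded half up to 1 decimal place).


Normalize: R'=17/255≈0.0667, G'=124/255≈0.4863, B'=205/255≈0.8039
Max=205/255, Min=17/255, Δ=Max-Min=188/255
L = (Max+Min)/2 = (205+17)/510 = 222/510 = 0.43529… → L = 43.5%
L ≤ 0.5 → S = Δ/(Max+Min) = 188/(205+17) = 188/222 = 0.84684… → S = 84.7%
(the 1/255 factors cancel in S and H, so raw channel differences can be used)
Max is B' → H = 60 × ((R-G)/Δ + 4) = 60 × ((17-124)/188 + 4)
  -107/188 + 4 = -0.5691… + 4 = 3.4308…
  H = 60 × 3.4308… = 205.851…° → H = 205.9°
= HSL(205.9°, 84.7%, 43.5%)


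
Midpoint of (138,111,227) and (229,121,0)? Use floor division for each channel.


Midpoint: each channel = ⌊(C₁+C₂)/2⌋
R: ⌊(138+229)/2⌋ = 183
G: ⌊(111+121)/2⌋ = 116
B: ⌊(227+0)/2⌋ = 113
= RGB(183, 116, 113)


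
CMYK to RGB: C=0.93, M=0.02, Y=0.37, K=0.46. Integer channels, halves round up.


R = 255 × (1-C) × (1-K) = 255 × 0.07 × 0.54 = 9.639 → 10
G = 255 × (1-M) × (1-K) = 255 × 0.98 × 0.54 = 134.946 → 135
B = 255 × (1-Y) × (1-K) = 255 × 0.63 × 0.54 = 86.751 → 87
= RGB(10, 135, 87)


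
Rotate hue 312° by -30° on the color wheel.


New hue = (H + rotation) mod 360
New hue = (312 -30) mod 360
= 282 mod 360
= 282°


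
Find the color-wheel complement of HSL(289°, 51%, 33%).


Complement = opposite side of color wheel = hue + 180°
H' = (289 + 180) mod 360 = 109°
S and L unchanged.
= HSL(109°, 51%, 33%)


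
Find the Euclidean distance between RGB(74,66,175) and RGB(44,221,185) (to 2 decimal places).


d = √[(R₁-R₂)² + (G₁-G₂)² + (B₁-B₂)²]
d = √[(74-44)² + (66-221)² + (175-185)²]
d = √[900 + 24025 + 100]
d = √25025
d ≈ 158.19


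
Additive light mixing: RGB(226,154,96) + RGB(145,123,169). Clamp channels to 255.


Additive: each channel = min(255, C₁+C₂)
R: 226+145 = 371 → 255
G: 154+123 = 277 → 255
B: 96+169 = 265 → 255
= RGB(255, 255, 255)


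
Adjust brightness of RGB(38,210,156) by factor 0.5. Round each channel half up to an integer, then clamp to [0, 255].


Multiply each channel by 0.5, round half up, clamp to [0, 255]
R: 38×0.5 = 19
G: 210×0.5 = 105
B: 156×0.5 = 78
= RGB(19, 105, 78)


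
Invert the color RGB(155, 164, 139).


Invert: (255-R, 255-G, 255-B)
R: 255-155 = 100
G: 255-164 = 91
B: 255-139 = 116
= RGB(100, 91, 116)


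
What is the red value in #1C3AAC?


Color: #1C3AAC
R = 1C = 28
G = 3A = 58
B = AC = 172
Red = 28


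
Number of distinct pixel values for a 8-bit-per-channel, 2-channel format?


Total bits = 8 bits/channel × 2 channels = 16 bits
Distinct pixel values = 2^16
= 65,536 pixel values


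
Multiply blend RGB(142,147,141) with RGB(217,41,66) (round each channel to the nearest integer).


Multiply: C = A×B/255, rounded to nearest integer
R: 142×217/255 = 30814/255 ≈ 120.839 → 121
G: 147×41/255 = 6027/255 ≈ 23.635 → 24
B: 141×66/255 = 9306/255 ≈ 36.494 → 36
= RGB(121, 24, 36)


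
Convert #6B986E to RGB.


6B → 107 (R)
98 → 152 (G)
6E → 110 (B)
= RGB(107, 152, 110)


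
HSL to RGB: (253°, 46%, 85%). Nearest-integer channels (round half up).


H=253°, S=0.46, L=0.85
C = (1-|2L-1|)×S = (1-|0.70|)×0.46 = 0.138
H' = H/60 = 253/60 ≈ 4.2167; X = C×(1-|H' mod 2 - 1|) = 0.0299
m = L - C/2 = 0.85 - 0.069 = 0.781
Sector ⌊H'⌋ = 4 → (R',G',B') = (0.0299, 0.0, 0.138)
RGB = ((R'+m)×255, (G'+m)×255, (B'+m)×255) = (206.7795, 199.155, 234.345)
Round half up → RGB(207, 199, 234)


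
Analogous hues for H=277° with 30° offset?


Base hue: 277°
Left analog: (277 - 30) mod 360 = 247°
Right analog: (277 + 30) mod 360 = 307°
Analogous hues = 247° and 307°


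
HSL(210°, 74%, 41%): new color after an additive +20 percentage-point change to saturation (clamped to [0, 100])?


Original S = 74%
Adjustment = +20 percentage points
New S = 74 + (20) = 94
Clamp to [0, 100] → 94
= HSL(210°, 94%, 41%)


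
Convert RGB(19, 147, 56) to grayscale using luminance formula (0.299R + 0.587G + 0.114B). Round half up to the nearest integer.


Gray = 0.299×R + 0.587×G + 0.114×B
Gray = 0.299×19 + 0.587×147 + 0.114×56
Gray = 5.681 + 86.289 + 6.384
Gray = 98.354 → round half up → 98
Gray = 98


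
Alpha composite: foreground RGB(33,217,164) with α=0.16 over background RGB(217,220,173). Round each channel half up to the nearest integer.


C = α×F + (1-α)×B, with 1-α = 0.84
R: 0.16×33 + 0.84×217 = 5.28 + 182.28 = 187.56 → 188
G: 0.16×217 + 0.84×220 = 34.72 + 184.80 = 219.52 → 220
B: 0.16×164 + 0.84×173 = 26.24 + 145.32 = 171.56 → 172
= RGB(188, 220, 172)


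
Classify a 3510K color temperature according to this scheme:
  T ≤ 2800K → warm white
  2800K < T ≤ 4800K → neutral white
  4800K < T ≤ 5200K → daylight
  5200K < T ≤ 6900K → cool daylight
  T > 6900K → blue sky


Temperature: 3510K
2800K < 3510K ≤ 4800K → neutral white
Classification: neutral white


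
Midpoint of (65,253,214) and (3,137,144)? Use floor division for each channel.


Midpoint: each channel = ⌊(C₁+C₂)/2⌋
R: ⌊(65+3)/2⌋ = 34
G: ⌊(253+137)/2⌋ = 195
B: ⌊(214+144)/2⌋ = 179
= RGB(34, 195, 179)


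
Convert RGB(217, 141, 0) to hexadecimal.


R = 217 → D9 (hex)
G = 141 → 8D (hex)
B = 0 → 00 (hex)
Hex = #D98D00


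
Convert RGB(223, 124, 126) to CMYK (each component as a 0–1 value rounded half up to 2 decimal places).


R'=223/255≈0.8745, G'=124/255≈0.4863, B'=126/255≈0.4941
K = 1 - max(R',G',B') = 1 - 223/255 = 32/255 = 0.12549… → 0.13
(1-R'-K)/(1-K) simplifies to (max-R)/max with max = 223:
C = (223-223)/223 = 0/223 = 0 → 0.00
M = (223-124)/223 = 99/223 = 0.44394… → 0.44
Y = (223-126)/223 = 97/223 = 0.43497… → 0.43
= CMYK(0.00, 0.44, 0.43, 0.13)


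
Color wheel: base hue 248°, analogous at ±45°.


Base hue: 248°
Left analog: (248 - 45) mod 360 = 203°
Right analog: (248 + 45) mod 360 = 293°
Analogous hues = 203° and 293°


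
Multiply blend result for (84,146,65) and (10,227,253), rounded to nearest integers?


Multiply: C = A×B/255, rounded to nearest integer
R: 84×10/255 = 840/255 ≈ 3.294 → 3
G: 146×227/255 = 33142/255 ≈ 129.969 → 130
B: 65×253/255 = 16445/255 ≈ 64.490 → 64
= RGB(3, 130, 64)


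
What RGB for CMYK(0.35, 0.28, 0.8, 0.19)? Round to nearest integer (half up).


R = 255 × (1-C) × (1-K) = 255 × 0.65 × 0.81 = 134.2575 → 134
G = 255 × (1-M) × (1-K) = 255 × 0.72 × 0.81 = 148.716 → 149
B = 255 × (1-Y) × (1-K) = 255 × 0.20 × 0.81 = 41.31 → 41
= RGB(134, 149, 41)


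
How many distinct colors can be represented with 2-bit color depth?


Colors = 2^bits = 2^2
= 4 colors


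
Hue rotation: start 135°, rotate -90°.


New hue = (H + rotation) mod 360
New hue = (135 -90) mod 360
= 45 mod 360
= 45°


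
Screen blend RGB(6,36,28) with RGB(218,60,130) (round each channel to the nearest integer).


Screen: C = 255 - (255-A)×(255-B)/255, rounded to nearest integer
R: 255 - (255-6)×(255-218)/255 = 255 - 9213/255 ≈ 255 - 36.129 = 218.871 → 219
G: 255 - (255-36)×(255-60)/255 = 255 - 42705/255 ≈ 255 - 167.471 = 87.529 → 88
B: 255 - (255-28)×(255-130)/255 = 255 - 28375/255 ≈ 255 - 111.275 = 143.725 → 144
= RGB(219, 88, 144)


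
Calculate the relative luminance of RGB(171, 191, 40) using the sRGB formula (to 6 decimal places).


Linearize each channel (sRGB transfer function): c = v/255; c_lin = c/12.92 if c ≤ 0.04045, else ((c+0.055)/1.055)^2.4
  R: 171/255 ≈ 0.670588 > 0.04045 → ((0.670588+0.055)/1.055)^2.4 ≈ 0.407240
  G: 191/255 ≈ 0.749020 > 0.04045 → ((0.749020+0.055)/1.055)^2.4 ≈ 0.520996
  B: 40/255 ≈ 0.156863 > 0.04045 → ((0.156863+0.055)/1.055)^2.4 ≈ 0.021219
R_lin = 0.407240, G_lin = 0.520996, B_lin = 0.021219
L = 0.2126×R + 0.7152×G + 0.0722×B
L = 0.2126×0.407240 + 0.7152×0.520996 + 0.0722×0.021219
L ≈ 0.460727


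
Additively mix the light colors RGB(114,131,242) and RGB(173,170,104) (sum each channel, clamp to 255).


Additive: each channel = min(255, C₁+C₂)
R: 114+173 = 287 → 255
G: 131+170 = 301 → 255
B: 242+104 = 346 → 255
= RGB(255, 255, 255)


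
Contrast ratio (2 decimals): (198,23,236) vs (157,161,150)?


Linearize each sRGB channel c=v/255: c/12.92 if c ≤ 0.04045 else ((c+0.055)/1.055)^2.4
L = 0.2126×R_lin + 0.7152×G_lin + 0.0722×B_lin
Color 1 (198,23,236):
  R=198: 198/255≈0.7765 > 0.04045 → ((0.7765+0.055)/1.055)^2.4 ≈ 0.56471
  G=23: 23/255≈0.0902 > 0.04045 → ((0.0902+0.055)/1.055)^2.4 ≈ 0.00857
  B=236: 236/255≈0.9255 > 0.04045 → ((0.9255+0.055)/1.055)^2.4 ≈ 0.83880
  L1 = 0.2126×0.56471 + 0.7152×0.00857 + 0.0722×0.83880 ≈ 0.18675
Color 2 (157,161,150):
  R=157: 157/255≈0.6157 > 0.04045 → ((0.6157+0.055)/1.055)^2.4 ≈ 0.33716
  G=161: 161/255≈0.6314 > 0.04045 → ((0.6314+0.055)/1.055)^2.4 ≈ 0.35640
  B=150: 150/255≈0.5882 > 0.04045 → ((0.5882+0.055)/1.055)^2.4 ≈ 0.30499
  L2 = 0.2126×0.33716 + 0.7152×0.35640 + 0.0722×0.30499 ≈ 0.34860
Lighter = 0.34860, Darker = 0.18675
Ratio = (L_lighter + 0.05) / (L_darker + 0.05)
Ratio = (0.34860 + 0.05) / (0.18675 + 0.05) = 0.39860 / 0.23675 ≈ 1.6836
Ratio ≈ 1.68:1


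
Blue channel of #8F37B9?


Color: #8F37B9
R = 8F = 143
G = 37 = 55
B = B9 = 185
Blue = 185


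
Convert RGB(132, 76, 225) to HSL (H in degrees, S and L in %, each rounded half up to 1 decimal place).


Normalize: R'=132/255≈0.5176, G'=76/255≈0.2980, B'=225/255≈0.8824
Max=225/255, Min=76/255, Δ=Max-Min=149/255
L = (Max+Min)/2 = (225+76)/510 = 301/510 = 0.59019… → L = 59.0%
L > 0.5 → S = Δ/(2-Max-Min) = 149/(510-225-76) = 149/209 = 0.71291… → S = 71.3%
(the 1/255 factors cancel in S and H, so raw channel differences can be used)
Max is B' → H = 60 × ((R-G)/Δ + 4) = 60 × ((132-76)/149 + 4)
  56/149 + 4 = 0.3758… + 4 = 4.3758…
  H = 60 × 4.3758… = 262.550…° → H = 262.6°
= HSL(262.6°, 71.3%, 59.0%)


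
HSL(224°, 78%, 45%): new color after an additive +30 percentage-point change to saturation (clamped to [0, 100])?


Original S = 78%
Adjustment = +30 percentage points
New S = 78 + (30) = 108
Clamp to [0, 100] → 100
= HSL(224°, 100%, 45%)


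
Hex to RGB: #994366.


99 → 153 (R)
43 → 67 (G)
66 → 102 (B)
= RGB(153, 67, 102)


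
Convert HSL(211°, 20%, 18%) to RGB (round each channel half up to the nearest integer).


H=211°, S=0.20, L=0.18
C = (1-|2L-1|)×S = (1-|-0.64|)×0.20 = 0.072
H' = H/60 = 211/60 ≈ 3.5167; X = C×(1-|H' mod 2 - 1|) = 0.0348
m = L - C/2 = 0.18 - 0.036 = 0.144
Sector ⌊H'⌋ = 3 → (R',G',B') = (0.0, 0.0348, 0.072)
RGB = ((R'+m)×255, (G'+m)×255, (B'+m)×255) = (36.72, 45.594, 55.08)
Round half up → RGB(37, 46, 55)


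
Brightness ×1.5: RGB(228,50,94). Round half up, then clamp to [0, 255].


Multiply each channel by 1.5, round half up, clamp to [0, 255]
R: 228×1.5 = 342 → clamp → 255
G: 50×1.5 = 75
B: 94×1.5 = 141
= RGB(255, 75, 141)


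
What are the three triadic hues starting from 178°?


Triadic: equally spaced at 120° intervals
H1 = 178°
H2 = (178 + 120) mod 360 = 298°
H3 = (178 + 240) mod 360 = 58°
Triadic = 178°, 298°, 58°


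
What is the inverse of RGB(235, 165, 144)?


Invert: (255-R, 255-G, 255-B)
R: 255-235 = 20
G: 255-165 = 90
B: 255-144 = 111
= RGB(20, 90, 111)


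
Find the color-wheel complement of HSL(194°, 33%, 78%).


Complement = opposite side of color wheel = hue + 180°
H' = (194 + 180) mod 360 = 14°
S and L unchanged.
= HSL(14°, 33%, 78%)


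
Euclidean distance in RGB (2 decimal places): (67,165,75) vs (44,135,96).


d = √[(R₁-R₂)² + (G₁-G₂)² + (B₁-B₂)²]
d = √[(67-44)² + (165-135)² + (75-96)²]
d = √[529 + 900 + 441]
d = √1870
d ≈ 43.24


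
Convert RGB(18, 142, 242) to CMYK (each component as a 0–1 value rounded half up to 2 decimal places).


R'=18/255≈0.0706, G'=142/255≈0.5569, B'=242/255≈0.9490
K = 1 - max(R',G',B') = 1 - 242/255 = 13/255 = 0.05098… → 0.05
(1-R'-K)/(1-K) simplifies to (max-R)/max with max = 242:
C = (242-18)/242 = 224/242 = 0.92561… → 0.93
M = (242-142)/242 = 100/242 = 0.41322… → 0.41
Y = (242-242)/242 = 0/242 = 0 → 0.00
= CMYK(0.93, 0.41, 0.00, 0.05)


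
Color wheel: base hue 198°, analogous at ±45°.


Base hue: 198°
Left analog: (198 - 45) mod 360 = 153°
Right analog: (198 + 45) mod 360 = 243°
Analogous hues = 153° and 243°


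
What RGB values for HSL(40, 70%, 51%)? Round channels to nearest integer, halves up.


H=40°, S=0.70, L=0.51
C = (1-|2L-1|)×S = (1-|0.02|)×0.70 = 0.686
H' = H/60 = 40/60 ≈ 0.6667; X = C×(1-|H' mod 2 - 1|) ≈ 0.4573
m = L - C/2 = 0.51 - 0.343 = 0.167
Sector ⌊H'⌋ = 0 → (R',G',B') = (0.686, ≈0.4573, 0.0)
RGB = ((R'+m)×255, (G'+m)×255, (B'+m)×255) = (217.515, 159.205, 42.585)
Round half up → RGB(218, 159, 43)


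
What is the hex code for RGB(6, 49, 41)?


R = 6 → 06 (hex)
G = 49 → 31 (hex)
B = 41 → 29 (hex)
Hex = #063129


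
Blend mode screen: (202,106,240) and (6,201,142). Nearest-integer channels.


Screen: C = 255 - (255-A)×(255-B)/255, rounded to nearest integer
R: 255 - (255-202)×(255-6)/255 = 255 - 13197/255 ≈ 255 - 51.753 = 203.247 → 203
G: 255 - (255-106)×(255-201)/255 = 255 - 8046/255 ≈ 255 - 31.553 = 223.447 → 223
B: 255 - (255-240)×(255-142)/255 = 255 - 1695/255 ≈ 255 - 6.647 = 248.353 → 248
= RGB(203, 223, 248)


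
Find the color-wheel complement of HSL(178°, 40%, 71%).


Complement = opposite side of color wheel = hue + 180°
H' = (178 + 180) mod 360 = 358°
S and L unchanged.
= HSL(358°, 40%, 71%)


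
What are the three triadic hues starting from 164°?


Triadic: equally spaced at 120° intervals
H1 = 164°
H2 = (164 + 120) mod 360 = 284°
H3 = (164 + 240) mod 360 = 44°
Triadic = 164°, 284°, 44°


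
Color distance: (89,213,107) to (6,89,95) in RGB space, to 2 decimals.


d = √[(R₁-R₂)² + (G₁-G₂)² + (B₁-B₂)²]
d = √[(89-6)² + (213-89)² + (107-95)²]
d = √[6889 + 15376 + 144]
d = √22409
d ≈ 149.70


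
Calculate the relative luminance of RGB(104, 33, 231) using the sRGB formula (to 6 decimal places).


Linearize each channel (sRGB transfer function): c = v/255; c_lin = c/12.92 if c ≤ 0.04045, else ((c+0.055)/1.055)^2.4
  R: 104/255 ≈ 0.407843 > 0.04045 → ((0.407843+0.055)/1.055)^2.4 ≈ 0.138432
  G: 33/255 ≈ 0.129412 > 0.04045 → ((0.129412+0.055)/1.055)^2.4 ≈ 0.015209
  B: 231/255 ≈ 0.905882 > 0.04045 → ((0.905882+0.055)/1.055)^2.4 ≈ 0.799103
R_lin = 0.138432, G_lin = 0.015209, B_lin = 0.799103
L = 0.2126×R + 0.7152×G + 0.0722×B
L = 0.2126×0.138432 + 0.7152×0.015209 + 0.0722×0.799103
L ≈ 0.098003


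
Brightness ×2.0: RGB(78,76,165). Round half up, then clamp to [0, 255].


Multiply each channel by 2.0, round half up, clamp to [0, 255]
R: 78×2.0 = 156
G: 76×2.0 = 152
B: 165×2.0 = 330 → clamp → 255
= RGB(156, 152, 255)


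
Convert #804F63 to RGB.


80 → 128 (R)
4F → 79 (G)
63 → 99 (B)
= RGB(128, 79, 99)


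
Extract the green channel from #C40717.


Color: #C40717
R = C4 = 196
G = 07 = 7
B = 17 = 23
Green = 7


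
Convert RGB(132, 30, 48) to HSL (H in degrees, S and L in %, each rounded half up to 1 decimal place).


Normalize: R'=132/255≈0.5176, G'=30/255≈0.1176, B'=48/255≈0.1882
Max=132/255, Min=30/255, Δ=Max-Min=102/255
L = (Max+Min)/2 = (132+30)/510 = 162/510 = 0.31764… → L = 31.8%
L ≤ 0.5 → S = Δ/(Max+Min) = 102/(132+30) = 102/162 = 0.62962… → S = 63.0%
(the 1/255 factors cancel in S and H, so raw channel differences can be used)
Max is R' → H = 60 × (((G-B)/Δ) mod 6) = 60 × (((30-48)/102) mod 6)
  (-18)/102 = -0.1764…; negative, so add 6 → 5.8235…
  H = 60 × 5.8235… = 349.411…° → H = 349.4°
= HSL(349.4°, 63.0%, 31.8%)


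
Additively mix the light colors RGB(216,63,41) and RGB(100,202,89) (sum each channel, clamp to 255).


Additive: each channel = min(255, C₁+C₂)
R: 216+100 = 316 → 255
G: 63+202 = 265 → 255
B: 41+89 = 130 → 130
= RGB(255, 255, 130)


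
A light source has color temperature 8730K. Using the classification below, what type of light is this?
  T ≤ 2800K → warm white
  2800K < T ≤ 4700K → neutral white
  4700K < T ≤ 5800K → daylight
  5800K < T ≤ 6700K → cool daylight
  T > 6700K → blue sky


Temperature: 8730K
8730K > 6700K → blue sky
Classification: blue sky


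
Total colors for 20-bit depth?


Colors = 2^bits = 2^20
= 1,048,576 colors


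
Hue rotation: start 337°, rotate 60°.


New hue = (H + rotation) mod 360
New hue = (337 + 60) mod 360
= 397 mod 360
= 37°


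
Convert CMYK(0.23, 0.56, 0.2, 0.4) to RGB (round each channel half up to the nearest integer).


R = 255 × (1-C) × (1-K) = 255 × 0.77 × 0.60 = 117.81 → 118
G = 255 × (1-M) × (1-K) = 255 × 0.44 × 0.60 = 67.32 → 67
B = 255 × (1-Y) × (1-K) = 255 × 0.80 × 0.60 = 122.4 → 122
= RGB(118, 67, 122)


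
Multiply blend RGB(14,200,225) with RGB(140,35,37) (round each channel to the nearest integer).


Multiply: C = A×B/255, rounded to nearest integer
R: 14×140/255 = 1960/255 ≈ 7.686 → 8
G: 200×35/255 = 7000/255 ≈ 27.451 → 27
B: 225×37/255 = 8325/255 ≈ 32.647 → 33
= RGB(8, 27, 33)


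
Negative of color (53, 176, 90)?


Invert: (255-R, 255-G, 255-B)
R: 255-53 = 202
G: 255-176 = 79
B: 255-90 = 165
= RGB(202, 79, 165)


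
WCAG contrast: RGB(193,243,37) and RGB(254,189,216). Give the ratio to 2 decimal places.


Linearize each sRGB channel c=v/255: c/12.92 if c ≤ 0.04045 else ((c+0.055)/1.055)^2.4
L = 0.2126×R_lin + 0.7152×G_lin + 0.0722×B_lin
Color 1 (193,243,37):
  R=193: 193/255≈0.7569 > 0.04045 → ((0.7569+0.055)/1.055)^2.4 ≈ 0.53328
  G=243: 243/255≈0.9529 > 0.04045 → ((0.9529+0.055)/1.055)^2.4 ≈ 0.89627
  B=37: 37/255≈0.1451 > 0.04045 → ((0.1451+0.055)/1.055)^2.4 ≈ 0.01850
  L1 = 0.2126×0.53328 + 0.7152×0.89627 + 0.0722×0.01850 ≈ 0.75572
Color 2 (254,189,216):
  R=254: 254/255≈0.9961 > 0.04045 → ((0.9961+0.055)/1.055)^2.4 ≈ 0.99110
  G=189: 189/255≈0.7412 > 0.04045 → ((0.7412+0.055)/1.055)^2.4 ≈ 0.50888
  B=216: 216/255≈0.8471 > 0.04045 → ((0.8471+0.055)/1.055)^2.4 ≈ 0.68669
  L2 = 0.2126×0.99110 + 0.7152×0.50888 + 0.0722×0.68669 ≈ 0.62424
Lighter = 0.75572, Darker = 0.62424
Ratio = (L_lighter + 0.05) / (L_darker + 0.05)
Ratio = (0.75572 + 0.05) / (0.62424 + 0.05) = 0.80572 / 0.67424 ≈ 1.1950
Ratio ≈ 1.20:1


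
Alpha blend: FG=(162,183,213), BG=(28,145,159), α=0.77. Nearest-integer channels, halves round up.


C = α×F + (1-α)×B, with 1-α = 0.23
R: 0.77×162 + 0.23×28 = 124.74 + 6.44 = 131.18 → 131
G: 0.77×183 + 0.23×145 = 140.91 + 33.35 = 174.26 → 174
B: 0.77×213 + 0.23×159 = 164.01 + 36.57 = 200.58 → 201
= RGB(131, 174, 201)


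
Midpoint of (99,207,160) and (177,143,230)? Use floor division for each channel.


Midpoint: each channel = ⌊(C₁+C₂)/2⌋
R: ⌊(99+177)/2⌋ = 138
G: ⌊(207+143)/2⌋ = 175
B: ⌊(160+230)/2⌋ = 195
= RGB(138, 175, 195)


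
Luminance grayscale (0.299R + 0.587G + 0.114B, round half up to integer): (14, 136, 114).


Gray = 0.299×R + 0.587×G + 0.114×B
Gray = 0.299×14 + 0.587×136 + 0.114×114
Gray = 4.186 + 79.832 + 12.996
Gray = 97.014 → round half up → 97
Gray = 97


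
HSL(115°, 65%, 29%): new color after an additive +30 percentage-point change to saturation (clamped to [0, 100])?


Original S = 65%
Adjustment = +30 percentage points
New S = 65 + (30) = 95
Clamp to [0, 100] → 95
= HSL(115°, 95%, 29%)


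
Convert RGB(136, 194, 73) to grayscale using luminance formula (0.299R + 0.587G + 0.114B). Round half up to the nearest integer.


Gray = 0.299×R + 0.587×G + 0.114×B
Gray = 0.299×136 + 0.587×194 + 0.114×73
Gray = 40.664 + 113.878 + 8.322
Gray = 162.864 → round half up → 163
Gray = 163


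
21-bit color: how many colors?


Colors = 2^bits = 2^21
= 2,097,152 colors


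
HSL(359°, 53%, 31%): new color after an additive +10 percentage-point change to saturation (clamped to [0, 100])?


Original S = 53%
Adjustment = +10 percentage points
New S = 53 + (10) = 63
Clamp to [0, 100] → 63
= HSL(359°, 63%, 31%)


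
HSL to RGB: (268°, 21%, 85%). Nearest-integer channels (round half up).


H=268°, S=0.21, L=0.85
C = (1-|2L-1|)×S = (1-|0.70|)×0.21 = 0.063
H' = H/60 = 268/60 ≈ 4.4667; X = C×(1-|H' mod 2 - 1|) = 0.0294
m = L - C/2 = 0.85 - 0.0315 = 0.8185
Sector ⌊H'⌋ = 4 → (R',G',B') = (0.0294, 0.0, 0.063)
RGB = ((R'+m)×255, (G'+m)×255, (B'+m)×255) = (216.2145, 208.7175, 224.7825)
Round half up → RGB(216, 209, 225)


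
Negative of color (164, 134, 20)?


Invert: (255-R, 255-G, 255-B)
R: 255-164 = 91
G: 255-134 = 121
B: 255-20 = 235
= RGB(91, 121, 235)


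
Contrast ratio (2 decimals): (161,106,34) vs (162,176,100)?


Linearize each sRGB channel c=v/255: c/12.92 if c ≤ 0.04045 else ((c+0.055)/1.055)^2.4
L = 0.2126×R_lin + 0.7152×G_lin + 0.0722×B_lin
Color 1 (161,106,34):
  R=161: 161/255≈0.6314 > 0.04045 → ((0.6314+0.055)/1.055)^2.4 ≈ 0.35640
  G=106: 106/255≈0.4157 > 0.04045 → ((0.4157+0.055)/1.055)^2.4 ≈ 0.14413
  B=34: 34/255≈0.1333 > 0.04045 → ((0.1333+0.055)/1.055)^2.4 ≈ 0.01600
  L1 = 0.2126×0.35640 + 0.7152×0.14413 + 0.0722×0.01600 ≈ 0.18001
Color 2 (162,176,100):
  R=162: 162/255≈0.6353 > 0.04045 → ((0.6353+0.055)/1.055)^2.4 ≈ 0.36131
  G=176: 176/255≈0.6902 > 0.04045 → ((0.6902+0.055)/1.055)^2.4 ≈ 0.43415
  B=100: 100/255≈0.3922 > 0.04045 → ((0.3922+0.055)/1.055)^2.4 ≈ 0.12744
  L2 = 0.2126×0.36131 + 0.7152×0.43415 + 0.0722×0.12744 ≈ 0.39652
Lighter = 0.39652, Darker = 0.18001
Ratio = (L_lighter + 0.05) / (L_darker + 0.05)
Ratio = (0.39652 + 0.05) / (0.18001 + 0.05) = 0.44652 / 0.23001 ≈ 1.9413
Ratio ≈ 1.94:1


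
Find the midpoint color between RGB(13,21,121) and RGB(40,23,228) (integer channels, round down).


Midpoint: each channel = ⌊(C₁+C₂)/2⌋
R: ⌊(13+40)/2⌋ = 26
G: ⌊(21+23)/2⌋ = 22
B: ⌊(121+228)/2⌋ = 174
= RGB(26, 22, 174)


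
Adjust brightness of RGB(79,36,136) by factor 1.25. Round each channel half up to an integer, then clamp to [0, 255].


Multiply each channel by 1.25, round half up, clamp to [0, 255]
R: 79×1.25 = 98.75 → round → 99
G: 36×1.25 = 45
B: 136×1.25 = 170
= RGB(99, 45, 170)


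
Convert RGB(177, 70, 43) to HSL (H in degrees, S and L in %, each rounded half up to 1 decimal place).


Normalize: R'=177/255≈0.6941, G'=70/255≈0.2745, B'=43/255≈0.1686
Max=177/255, Min=43/255, Δ=Max-Min=134/255
L = (Max+Min)/2 = (177+43)/510 = 220/510 = 0.43137… → L = 43.1%
L ≤ 0.5 → S = Δ/(Max+Min) = 134/(177+43) = 134/220 = 0.60909… → S = 60.9%
(the 1/255 factors cancel in S and H, so raw channel differences can be used)
Max is R' → H = 60 × (((G-B)/Δ) mod 6) = 60 × (((70-43)/134) mod 6)
  27/134 = 0.2014…
  H = 60 × 0.2014… = 12.089…° → H = 12.1°
= HSL(12.1°, 60.9%, 43.1%)


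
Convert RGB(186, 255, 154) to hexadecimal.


R = 186 → BA (hex)
G = 255 → FF (hex)
B = 154 → 9A (hex)
Hex = #BAFF9A


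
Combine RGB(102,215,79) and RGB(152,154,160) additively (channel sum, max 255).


Additive: each channel = min(255, C₁+C₂)
R: 102+152 = 254 → 254
G: 215+154 = 369 → 255
B: 79+160 = 239 → 239
= RGB(254, 255, 239)


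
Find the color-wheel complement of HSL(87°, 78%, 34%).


Complement = opposite side of color wheel = hue + 180°
H' = (87 + 180) mod 360 = 267°
S and L unchanged.
= HSL(267°, 78%, 34%)


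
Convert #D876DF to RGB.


D8 → 216 (R)
76 → 118 (G)
DF → 223 (B)
= RGB(216, 118, 223)


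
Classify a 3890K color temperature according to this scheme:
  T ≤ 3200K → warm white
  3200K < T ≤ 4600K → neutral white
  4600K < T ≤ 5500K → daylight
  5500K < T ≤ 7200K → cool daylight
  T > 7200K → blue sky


Temperature: 3890K
3200K < 3890K ≤ 4600K → neutral white
Classification: neutral white


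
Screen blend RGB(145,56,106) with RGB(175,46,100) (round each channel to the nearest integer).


Screen: C = 255 - (255-A)×(255-B)/255, rounded to nearest integer
R: 255 - (255-145)×(255-175)/255 = 255 - 8800/255 ≈ 255 - 34.510 = 220.490 → 220
G: 255 - (255-56)×(255-46)/255 = 255 - 41591/255 ≈ 255 - 163.102 = 91.898 → 92
B: 255 - (255-106)×(255-100)/255 = 255 - 23095/255 ≈ 255 - 90.569 = 164.431 → 164
= RGB(220, 92, 164)


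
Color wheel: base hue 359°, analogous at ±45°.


Base hue: 359°
Left analog: (359 - 45) mod 360 = 314°
Right analog: (359 + 45) mod 360 = 44°
Analogous hues = 314° and 44°


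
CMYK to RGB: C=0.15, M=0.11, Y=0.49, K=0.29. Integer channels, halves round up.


R = 255 × (1-C) × (1-K) = 255 × 0.85 × 0.71 = 153.8925 → 154
G = 255 × (1-M) × (1-K) = 255 × 0.89 × 0.71 = 161.1345 → 161
B = 255 × (1-Y) × (1-K) = 255 × 0.51 × 0.71 = 92.3355 → 92
= RGB(154, 161, 92)


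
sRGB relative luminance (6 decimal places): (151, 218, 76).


Linearize each channel (sRGB transfer function): c = v/255; c_lin = c/12.92 if c ≤ 0.04045, else ((c+0.055)/1.055)^2.4
  R: 151/255 ≈ 0.592157 > 0.04045 → ((0.592157+0.055)/1.055)^2.4 ≈ 0.309469
  G: 218/255 ≈ 0.854902 > 0.04045 → ((0.854902+0.055)/1.055)^2.4 ≈ 0.701102
  B: 76/255 ≈ 0.298039 > 0.04045 → ((0.298039+0.055)/1.055)^2.4 ≈ 0.072272
R_lin = 0.309469, G_lin = 0.701102, B_lin = 0.072272
L = 0.2126×R + 0.7152×G + 0.0722×B
L = 0.2126×0.309469 + 0.7152×0.701102 + 0.0722×0.072272
L ≈ 0.572439


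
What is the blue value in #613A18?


Color: #613A18
R = 61 = 97
G = 3A = 58
B = 18 = 24
Blue = 24


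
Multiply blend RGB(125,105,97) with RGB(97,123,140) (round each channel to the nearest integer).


Multiply: C = A×B/255, rounded to nearest integer
R: 125×97/255 = 12125/255 ≈ 47.549 → 48
G: 105×123/255 = 12915/255 ≈ 50.647 → 51
B: 97×140/255 = 13580/255 ≈ 53.255 → 53
= RGB(48, 51, 53)


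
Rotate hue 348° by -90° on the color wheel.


New hue = (H + rotation) mod 360
New hue = (348 -90) mod 360
= 258 mod 360
= 258°


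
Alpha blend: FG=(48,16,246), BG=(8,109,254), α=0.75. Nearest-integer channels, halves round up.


C = α×F + (1-α)×B, with 1-α = 0.25
R: 0.75×48 + 0.25×8 = 36.00 + 2.00 = 38.00 → 38
G: 0.75×16 + 0.25×109 = 12.00 + 27.25 = 39.25 → 39
B: 0.75×246 + 0.25×254 = 184.50 + 63.50 = 248.00 → 248
= RGB(38, 39, 248)


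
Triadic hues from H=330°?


Triadic: equally spaced at 120° intervals
H1 = 330°
H2 = (330 + 120) mod 360 = 90°
H3 = (330 + 240) mod 360 = 210°
Triadic = 330°, 90°, 210°


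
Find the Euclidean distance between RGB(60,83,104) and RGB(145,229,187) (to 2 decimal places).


d = √[(R₁-R₂)² + (G₁-G₂)² + (B₁-B₂)²]
d = √[(60-145)² + (83-229)² + (104-187)²]
d = √[7225 + 21316 + 6889]
d = √35430
d ≈ 188.23


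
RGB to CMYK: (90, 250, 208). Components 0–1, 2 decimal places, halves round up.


R'=90/255≈0.3529, G'=250/255≈0.9804, B'=208/255≈0.8157
K = 1 - max(R',G',B') = 1 - 250/255 = 5/255 = 0.01960… → 0.02
(1-R'-K)/(1-K) simplifies to (max-R)/max with max = 250:
C = (250-90)/250 = 160/250 = 0.64 → 0.64
M = (250-250)/250 = 0/250 = 0 → 0.00
Y = (250-208)/250 = 42/250 = 0.168 → 0.17
= CMYK(0.64, 0.00, 0.17, 0.02)


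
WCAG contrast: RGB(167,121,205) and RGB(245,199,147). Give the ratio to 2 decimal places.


Linearize each sRGB channel c=v/255: c/12.92 if c ≤ 0.04045 else ((c+0.055)/1.055)^2.4
L = 0.2126×R_lin + 0.7152×G_lin + 0.0722×B_lin
Color 1 (167,121,205):
  R=167: 167/255≈0.6549 > 0.04045 → ((0.6549+0.055)/1.055)^2.4 ≈ 0.38643
  G=121: 121/255≈0.4745 > 0.04045 → ((0.4745+0.055)/1.055)^2.4 ≈ 0.19120
  B=205: 205/255≈0.8039 > 0.04045 → ((0.8039+0.055)/1.055)^2.4 ≈ 0.61050
  L1 = 0.2126×0.38643 + 0.7152×0.19120 + 0.0722×0.61050 ≈ 0.26298
Color 2 (245,199,147):
  R=245: 245/255≈0.9608 > 0.04045 → ((0.9608+0.055)/1.055)^2.4 ≈ 0.91310
  G=199: 199/255≈0.7804 > 0.04045 → ((0.7804+0.055)/1.055)^2.4 ≈ 0.57112
  B=147: 147/255≈0.5765 > 0.04045 → ((0.5765+0.055)/1.055)^2.4 ≈ 0.29177
  L2 = 0.2126×0.91310 + 0.7152×0.57112 + 0.0722×0.29177 ≈ 0.62366
Lighter = 0.62366, Darker = 0.26298
Ratio = (L_lighter + 0.05) / (L_darker + 0.05)
Ratio = (0.62366 + 0.05) / (0.26298 + 0.05) = 0.67366 / 0.31298 ≈ 2.1524
Ratio ≈ 2.15:1


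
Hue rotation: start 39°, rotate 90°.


New hue = (H + rotation) mod 360
New hue = (39 + 90) mod 360
= 129 mod 360
= 129°


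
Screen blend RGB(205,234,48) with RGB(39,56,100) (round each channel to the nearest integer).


Screen: C = 255 - (255-A)×(255-B)/255, rounded to nearest integer
R: 255 - (255-205)×(255-39)/255 = 255 - 10800/255 ≈ 255 - 42.353 = 212.647 → 213
G: 255 - (255-234)×(255-56)/255 = 255 - 4179/255 ≈ 255 - 16.388 = 238.612 → 239
B: 255 - (255-48)×(255-100)/255 = 255 - 32085/255 ≈ 255 - 125.824 = 129.176 → 129
= RGB(213, 239, 129)


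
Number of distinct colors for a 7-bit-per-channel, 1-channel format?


Total bits = 7 bits/channel × 1 channels = 7 bits
Distinct colors = 2^7
= 128 colors


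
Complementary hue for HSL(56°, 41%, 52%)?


Complement = opposite side of color wheel = hue + 180°
H' = (56 + 180) mod 360 = 236°
S and L unchanged.
= HSL(236°, 41%, 52%)


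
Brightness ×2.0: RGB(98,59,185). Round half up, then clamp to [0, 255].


Multiply each channel by 2.0, round half up, clamp to [0, 255]
R: 98×2.0 = 196
G: 59×2.0 = 118
B: 185×2.0 = 370 → clamp → 255
= RGB(196, 118, 255)


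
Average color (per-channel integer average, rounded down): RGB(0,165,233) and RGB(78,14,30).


Midpoint: each channel = ⌊(C₁+C₂)/2⌋
R: ⌊(0+78)/2⌋ = 39
G: ⌊(165+14)/2⌋ = 89
B: ⌊(233+30)/2⌋ = 131
= RGB(39, 89, 131)


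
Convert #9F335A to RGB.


9F → 159 (R)
33 → 51 (G)
5A → 90 (B)
= RGB(159, 51, 90)


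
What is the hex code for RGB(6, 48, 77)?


R = 6 → 06 (hex)
G = 48 → 30 (hex)
B = 77 → 4D (hex)
Hex = #06304D


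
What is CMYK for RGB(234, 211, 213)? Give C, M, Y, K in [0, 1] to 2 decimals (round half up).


R'=234/255≈0.9176, G'=211/255≈0.8275, B'=213/255≈0.8353
K = 1 - max(R',G',B') = 1 - 234/255 = 21/255 = 0.08235… → 0.08
(1-R'-K)/(1-K) simplifies to (max-R)/max with max = 234:
C = (234-234)/234 = 0/234 = 0 → 0.00
M = (234-211)/234 = 23/234 = 0.09829… → 0.10
Y = (234-213)/234 = 21/234 = 0.08974… → 0.09
= CMYK(0.00, 0.10, 0.09, 0.08)


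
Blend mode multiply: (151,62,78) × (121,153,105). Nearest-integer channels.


Multiply: C = A×B/255, rounded to nearest integer
R: 151×121/255 = 18271/255 ≈ 71.651 → 72
G: 62×153/255 = 9486/255 ≈ 37.200 → 37
B: 78×105/255 = 8190/255 ≈ 32.118 → 32
= RGB(72, 37, 32)


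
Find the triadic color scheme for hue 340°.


Triadic: equally spaced at 120° intervals
H1 = 340°
H2 = (340 + 120) mod 360 = 100°
H3 = (340 + 240) mod 360 = 220°
Triadic = 340°, 100°, 220°


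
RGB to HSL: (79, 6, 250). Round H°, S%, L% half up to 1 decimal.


Normalize: R'=79/255≈0.3098, G'=6/255≈0.0235, B'=250/255≈0.9804
Max=250/255, Min=6/255, Δ=Max-Min=244/255
L = (Max+Min)/2 = (250+6)/510 = 256/510 = 0.50196… → L = 50.2%
L > 0.5 → S = Δ/(2-Max-Min) = 244/(510-250-6) = 244/254 = 0.96062… → S = 96.1%
(the 1/255 factors cancel in S and H, so raw channel differences can be used)
Max is B' → H = 60 × ((R-G)/Δ + 4) = 60 × ((79-6)/244 + 4)
  73/244 + 4 = 0.2991… + 4 = 4.2991…
  H = 60 × 4.2991… = 257.950…° → H = 258.0°
= HSL(258.0°, 96.1%, 50.2%)


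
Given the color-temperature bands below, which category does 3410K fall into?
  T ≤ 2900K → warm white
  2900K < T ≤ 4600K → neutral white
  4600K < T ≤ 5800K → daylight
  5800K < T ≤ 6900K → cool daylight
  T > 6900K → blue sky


Temperature: 3410K
2900K < 3410K ≤ 4600K → neutral white
Classification: neutral white


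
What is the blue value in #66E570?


Color: #66E570
R = 66 = 102
G = E5 = 229
B = 70 = 112
Blue = 112


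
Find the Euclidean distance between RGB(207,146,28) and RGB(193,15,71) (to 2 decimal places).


d = √[(R₁-R₂)² + (G₁-G₂)² + (B₁-B₂)²]
d = √[(207-193)² + (146-15)² + (28-71)²]
d = √[196 + 17161 + 1849]
d = √19206
d ≈ 138.59


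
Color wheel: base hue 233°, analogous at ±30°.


Base hue: 233°
Left analog: (233 - 30) mod 360 = 203°
Right analog: (233 + 30) mod 360 = 263°
Analogous hues = 203° and 263°


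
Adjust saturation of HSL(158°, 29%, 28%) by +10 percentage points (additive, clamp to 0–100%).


Original S = 29%
Adjustment = +10 percentage points
New S = 29 + (10) = 39
Clamp to [0, 100] → 39
= HSL(158°, 39%, 28%)


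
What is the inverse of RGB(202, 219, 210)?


Invert: (255-R, 255-G, 255-B)
R: 255-202 = 53
G: 255-219 = 36
B: 255-210 = 45
= RGB(53, 36, 45)


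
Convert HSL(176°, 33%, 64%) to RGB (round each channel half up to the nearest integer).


H=176°, S=0.33, L=0.64
C = (1-|2L-1|)×S = (1-|0.28|)×0.33 = 0.2376
H' = H/60 = 176/60 ≈ 2.9333; X = C×(1-|H' mod 2 - 1|) = 0.22176
m = L - C/2 = 0.64 - 0.1188 = 0.5212
Sector ⌊H'⌋ = 2 → (R',G',B') = (0.0, 0.2376, 0.22176)
RGB = ((R'+m)×255, (G'+m)×255, (B'+m)×255) = (132.906, 193.494, 189.4548)
Round half up → RGB(133, 193, 189)


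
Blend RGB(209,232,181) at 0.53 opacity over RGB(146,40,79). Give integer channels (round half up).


C = α×F + (1-α)×B, with 1-α = 0.47
R: 0.53×209 + 0.47×146 = 110.77 + 68.62 = 179.39 → 179
G: 0.53×232 + 0.47×40 = 122.96 + 18.80 = 141.76 → 142
B: 0.53×181 + 0.47×79 = 95.93 + 37.13 = 133.06 → 133
= RGB(179, 142, 133)


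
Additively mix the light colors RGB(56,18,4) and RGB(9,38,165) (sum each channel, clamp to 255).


Additive: each channel = min(255, C₁+C₂)
R: 56+9 = 65 → 65
G: 18+38 = 56 → 56
B: 4+165 = 169 → 169
= RGB(65, 56, 169)


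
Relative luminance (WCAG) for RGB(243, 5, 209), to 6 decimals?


Linearize each channel (sRGB transfer function): c = v/255; c_lin = c/12.92 if c ≤ 0.04045, else ((c+0.055)/1.055)^2.4
  R: 243/255 ≈ 0.952941 > 0.04045 → ((0.952941+0.055)/1.055)^2.4 ≈ 0.896269
  G: 5/255 ≈ 0.019608 ≤ 0.04045 → 0.019608/12.92 ≈ 0.001518
  B: 209/255 ≈ 0.819608 > 0.04045 → ((0.819608+0.055)/1.055)^2.4 ≈ 0.637597
R_lin = 0.896269, G_lin = 0.001518, B_lin = 0.637597
L = 0.2126×R + 0.7152×G + 0.0722×B
L = 0.2126×0.896269 + 0.7152×0.001518 + 0.0722×0.637597
L ≈ 0.237667


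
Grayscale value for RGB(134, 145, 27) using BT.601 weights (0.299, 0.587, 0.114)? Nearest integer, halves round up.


Gray = 0.299×R + 0.587×G + 0.114×B
Gray = 0.299×134 + 0.587×145 + 0.114×27
Gray = 40.066 + 85.115 + 3.078
Gray = 128.259 → round half up → 128
Gray = 128


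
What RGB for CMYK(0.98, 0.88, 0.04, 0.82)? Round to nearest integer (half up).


R = 255 × (1-C) × (1-K) = 255 × 0.02 × 0.18 = 0.918 → 1
G = 255 × (1-M) × (1-K) = 255 × 0.12 × 0.18 = 5.508 → 6
B = 255 × (1-Y) × (1-K) = 255 × 0.96 × 0.18 = 44.064 → 44
= RGB(1, 6, 44)


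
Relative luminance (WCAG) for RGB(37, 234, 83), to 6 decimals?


Linearize each channel (sRGB transfer function): c = v/255; c_lin = c/12.92 if c ≤ 0.04045, else ((c+0.055)/1.055)^2.4
  R: 37/255 ≈ 0.145098 > 0.04045 → ((0.145098+0.055)/1.055)^2.4 ≈ 0.018500
  G: 234/255 ≈ 0.917647 > 0.04045 → ((0.917647+0.055)/1.055)^2.4 ≈ 0.822786
  B: 83/255 ≈ 0.325490 > 0.04045 → ((0.325490+0.055)/1.055)^2.4 ≈ 0.086500
R_lin = 0.018500, G_lin = 0.822786, B_lin = 0.086500
L = 0.2126×R + 0.7152×G + 0.0722×B
L = 0.2126×0.018500 + 0.7152×0.822786 + 0.0722×0.086500
L ≈ 0.598635


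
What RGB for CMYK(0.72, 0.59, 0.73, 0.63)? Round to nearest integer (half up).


R = 255 × (1-C) × (1-K) = 255 × 0.28 × 0.37 = 26.418 → 26
G = 255 × (1-M) × (1-K) = 255 × 0.41 × 0.37 = 38.6835 → 39
B = 255 × (1-Y) × (1-K) = 255 × 0.27 × 0.37 = 25.4745 → 25
= RGB(26, 39, 25)


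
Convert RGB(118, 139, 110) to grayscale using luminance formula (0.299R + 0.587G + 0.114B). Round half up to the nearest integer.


Gray = 0.299×R + 0.587×G + 0.114×B
Gray = 0.299×118 + 0.587×139 + 0.114×110
Gray = 35.282 + 81.593 + 12.540
Gray = 129.415 → round half up → 129
Gray = 129


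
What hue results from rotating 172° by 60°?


New hue = (H + rotation) mod 360
New hue = (172 + 60) mod 360
= 232 mod 360
= 232°


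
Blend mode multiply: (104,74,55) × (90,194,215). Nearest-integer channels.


Multiply: C = A×B/255, rounded to nearest integer
R: 104×90/255 = 9360/255 ≈ 36.706 → 37
G: 74×194/255 = 14356/255 ≈ 56.298 → 56
B: 55×215/255 = 11825/255 ≈ 46.373 → 46
= RGB(37, 56, 46)


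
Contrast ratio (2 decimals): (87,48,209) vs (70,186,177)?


Linearize each sRGB channel c=v/255: c/12.92 if c ≤ 0.04045 else ((c+0.055)/1.055)^2.4
L = 0.2126×R_lin + 0.7152×G_lin + 0.0722×B_lin
Color 1 (87,48,209):
  R=87: 87/255≈0.3412 > 0.04045 → ((0.3412+0.055)/1.055)^2.4 ≈ 0.09531
  G=48: 48/255≈0.1882 > 0.04045 → ((0.1882+0.055)/1.055)^2.4 ≈ 0.02956
  B=209: 209/255≈0.8196 > 0.04045 → ((0.8196+0.055)/1.055)^2.4 ≈ 0.63760
  L1 = 0.2126×0.09531 + 0.7152×0.02956 + 0.0722×0.63760 ≈ 0.08744
Color 2 (70,186,177):
  R=70: 70/255≈0.2745 > 0.04045 → ((0.2745+0.055)/1.055)^2.4 ≈ 0.06125
  G=186: 186/255≈0.7294 > 0.04045 → ((0.7294+0.055)/1.055)^2.4 ≈ 0.49102
  B=177: 177/255≈0.6941 > 0.04045 → ((0.6941+0.055)/1.055)^2.4 ≈ 0.43966
  L2 = 0.2126×0.06125 + 0.7152×0.49102 + 0.0722×0.43966 ≈ 0.39594
Lighter = 0.39594, Darker = 0.08744
Ratio = (L_lighter + 0.05) / (L_darker + 0.05)
Ratio = (0.39594 + 0.05) / (0.08744 + 0.05) = 0.44594 / 0.13744 ≈ 3.2447
Ratio ≈ 3.24:1
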